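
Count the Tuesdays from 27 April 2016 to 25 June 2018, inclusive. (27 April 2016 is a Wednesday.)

112

27 April 2016 is a Wednesday; the first Tuesday on or after it is 3 May 2016 (6 days later).
From 3 May 2016 to 25 June 2018: 242 + 365 + 176 = 783 days (rest of 2016, 2017, to 25 June 2018 in 2018).
783 ÷ 7 = 111 full weeks with remainder 6, so 111 more Tuesdays after the first → 112.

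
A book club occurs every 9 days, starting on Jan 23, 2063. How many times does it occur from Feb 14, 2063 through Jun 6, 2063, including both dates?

12

Occurrences land 9·i days after Jan 23, 2063 for i = 0, 1, 2, …
Feb 14, 2063 is 22 days after the start; 22 ÷ 9 = 2 remainder 4; since the remainder is 4, round up to i = 3. First occurrence in the window: #4 on Feb 19, 2063 (3×9 = 27 days in).
Jun 6, 2063 is 134 days after the start; 134 ÷ 9 = 14 remainder 8. Last occurrence in the window: #15 on May 29, 2063.
Occurrences #4 through #15: 12 in total.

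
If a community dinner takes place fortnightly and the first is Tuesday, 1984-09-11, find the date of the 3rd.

1984-10-09

The 3rd occurrence is 2 intervals after the first: 2 × 14 = 28 days after 1984-09-11.
September has 30 days — 19 days to the end of September leaves 9.
9 days into October → 1984-10-09.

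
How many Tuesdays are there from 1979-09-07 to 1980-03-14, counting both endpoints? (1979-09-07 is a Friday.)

1979-09-07 is a Friday; the first Tuesday on or after it is 1979-09-11 (4 days later).
From 1979-09-11 to 1980-03-14: 19 + 31 + 30 + 31 + 31 + 29 + 14 = 185 days (rest of September, October, November, December, January, February, March).
185 ÷ 7 = 26 full weeks with remainder 3, so 26 more Tuesdays after the first → 27.

27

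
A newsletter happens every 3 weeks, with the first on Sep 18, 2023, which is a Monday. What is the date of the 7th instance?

The 7th occurrence is 6 intervals after the first: 6 × 21 = 126 days after Sep 18, 2023.
Sep has 30 days — 12 days to the end of Sep leaves 114.
Oct has 31 days (83 left).
Nov has 30 days (53 left).
Dec has 31 days (22 left).
22 days into Jan → Jan 22, 2024.

Jan 22, 2024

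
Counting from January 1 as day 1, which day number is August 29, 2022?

241

Days in months before August: 31 + 28 + 31 + 30 + 31 + 30 + 31 = 212.
Plus 29 days into August → day 241.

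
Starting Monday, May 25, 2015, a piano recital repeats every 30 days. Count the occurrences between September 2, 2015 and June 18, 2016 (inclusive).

Occurrences land 30·i days after May 25, 2015 for i = 0, 1, 2, …
September 2, 2015 is 100 days after the start; 100 ÷ 30 = 3 remainder 10; since the remainder is 10, round up to i = 4. First occurrence in the window: #5 on September 22, 2015 (4×30 = 120 days in).
June 18, 2016 is 390 days after the start; 390 ÷ 30 = 13 remainder 0. Last occurrence in the window: #14 on June 18, 2016.
Occurrences #5 through #14: 10 in total.

10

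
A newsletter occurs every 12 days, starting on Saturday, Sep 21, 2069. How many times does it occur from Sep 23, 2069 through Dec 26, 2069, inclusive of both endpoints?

Occurrences land 12·i days after Sep 21, 2069 for i = 0, 1, 2, …
Sep 23, 2069 is 2 days after the start; 2 ÷ 12 = 0 remainder 2; since the remainder is 2, round up to i = 1. First occurrence in the window: #2 on Oct 3, 2069 (1×12 = 12 days in).
Dec 26, 2069 is 96 days after the start; 96 ÷ 12 = 8 remainder 0. Last occurrence in the window: #9 on Dec 26, 2069.
Occurrences #2 through #9: 8 in total.

8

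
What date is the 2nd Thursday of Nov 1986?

The first Thursday of Nov 1986 is Nov 6.
The 2nd Thursday is 1 weeks later: 6 + 7 = 13.

Nov 13, 1986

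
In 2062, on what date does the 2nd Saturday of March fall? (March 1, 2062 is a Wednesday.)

March 2062 begins on a Wednesday, so the first Saturday is March 4 (3 days later).
The 2nd Saturday is 1 weeks later: 4 + 7 = 11.

11 March 2062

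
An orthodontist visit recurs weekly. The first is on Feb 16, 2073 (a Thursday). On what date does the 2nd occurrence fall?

Feb 23, 2073

The 2nd occurrence is 1 interval after the first: 1 × 7 = 7 days after Feb 16, 2073.
7 days later is Feb 23, 2073.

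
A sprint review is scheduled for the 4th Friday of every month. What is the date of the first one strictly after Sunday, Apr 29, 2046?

May 25, 2046

Apr 2046 starts on a Sunday; its first Friday is the 6th, so the 4th Friday is the 27th — Apr 27, 2046.
That is not after Apr 29, 2046, so look at May 2046.
May 2046 starts on a Tuesday; its first Friday is the 4th, so the 4th Friday is the 25th — May 25, 2046.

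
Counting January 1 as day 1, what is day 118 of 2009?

Jan has 31 days (118 − 31 = 87 remain).
Feb has 28 days (87 − 28 = 59 remain).
Mar has 31 days (59 − 31 = 28 remain).
28 into Apr → Apr 28.

Apr 28, 2009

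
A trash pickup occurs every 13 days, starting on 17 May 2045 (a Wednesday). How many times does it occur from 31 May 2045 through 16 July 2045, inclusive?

3

Occurrences land 13·i days after 17 May 2045 for i = 0, 1, 2, …
31 May 2045 is 14 days after the start; 14 ÷ 13 = 1 remainder 1; since the remainder is 1, round up to i = 2. First occurrence in the window: #3 on 12 June 2045 (2×13 = 26 days in).
16 July 2045 is 60 days after the start; 60 ÷ 13 = 4 remainder 8. Last occurrence in the window: #5 on 8 July 2045.
Occurrences #3 through #5: 3 in total.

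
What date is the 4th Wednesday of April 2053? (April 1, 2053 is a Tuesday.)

April 2053 begins on a Tuesday, so the first Wednesday is April 2 (1 day later).
The 4th Wednesday is 3 weeks later: 2 + 21 = 23.

April 23, 2053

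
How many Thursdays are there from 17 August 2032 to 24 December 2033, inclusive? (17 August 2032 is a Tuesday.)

17 August 2032 is a Tuesday; the first Thursday on or after it is 19 August 2032 (2 days later).
From 19 August 2032 to 24 December 2033: 134 + 358 = 492 days (rest of 2032, to 24 December 2033 in 2033).
492 ÷ 7 = 70 full weeks with remainder 2, so 70 more Thursdays after the first → 71.

71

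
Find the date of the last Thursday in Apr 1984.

Apr 26, 1984

Apr 1984 begins on a Sunday, so the first Thursday is Apr 5 (4 days later).
Apr 1984 has 30 days. Adding weeks: 5, 12, 19, 26 — the last one ≤ 30 is the 26th.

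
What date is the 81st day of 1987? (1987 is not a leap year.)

January has 31 days (81 − 31 = 50 remain).
February has 28 days (50 − 28 = 22 remain).
22 into March → March 22.

March 22, 1987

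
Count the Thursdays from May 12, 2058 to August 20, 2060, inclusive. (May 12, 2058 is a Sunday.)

119

May 12, 2058 is a Sunday; the first Thursday on or after it is May 16, 2058 (4 days later).
From May 16, 2058 to August 20, 2060: 229 + 365 + 233 = 827 days (rest of 2058, 2059, to August 20, 2060 in 2060).
827 ÷ 7 = 118 full weeks with remainder 1, so 118 more Thursdays after the first → 119.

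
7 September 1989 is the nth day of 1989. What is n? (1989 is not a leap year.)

Days in months before September: 31 + 28 + 31 + 30 + 31 + 30 + 31 + 31 = 243.
Plus 7 days into September → day 250.

250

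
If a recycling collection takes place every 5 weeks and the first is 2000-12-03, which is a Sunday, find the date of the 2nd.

The 2nd occurrence is 1 interval after the first: 1 × 35 = 35 days after 2000-12-03.
December has 31 days — 28 days to the end of December leaves 7.
7 days into January → 2001-01-07.

2001-01-07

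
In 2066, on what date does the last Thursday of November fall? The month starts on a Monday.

November 2066 begins on a Monday, so the first Thursday is November 4 (3 days later).
November 2066 has 30 days. Adding weeks: 4, 11, 18, 25 — the last one ≤ 30 is the 25th.

25 November 2066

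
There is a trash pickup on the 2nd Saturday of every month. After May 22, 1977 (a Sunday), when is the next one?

Jun 11, 1977

May 1977 starts on a Sunday; its first Saturday is the 7th, so the 2nd Saturday is the 14th — May 14, 1977.
That is not after May 22, 1977, so look at Jun 1977.
Jun 1977 starts on a Wednesday; its first Saturday is the 4th, so the 2nd Saturday is the 11th — Jun 11, 1977.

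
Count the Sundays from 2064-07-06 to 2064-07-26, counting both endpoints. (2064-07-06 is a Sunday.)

3

2064-07-06 is a Sunday; the first Sunday on or after it is 2064-07-06.
From 2064-07-06 to 2064-07-26 is 26 − 6 = 20 days.
20 ÷ 7 = 2 full weeks with remainder 6, so 2 more Sundays after the first → 3.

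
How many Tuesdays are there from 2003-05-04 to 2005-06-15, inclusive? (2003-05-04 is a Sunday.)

2003-05-04 is a Sunday; the first Tuesday on or after it is 2003-05-06 (2 days later).
From 2003-05-06 to 2005-06-15: 239 + 366 + 166 = 771 days (rest of 2003, 2004, to 2005-06-15 in 2005).
771 ÷ 7 = 110 full weeks with remainder 1, so 110 more Tuesdays after the first → 111.

111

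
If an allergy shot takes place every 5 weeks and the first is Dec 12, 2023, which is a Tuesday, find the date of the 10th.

The 10th occurrence is 9 intervals after the first: 9 × 35 = 315 days after Dec 12, 2023.
Dec has 31 days — 19 days to the end of Dec leaves 296.
Jan has 31 days (265 left).
Feb has 29 days (236 left).
Mar has 31 days (205 left).
Apr has 30 days (175 left).
May has 31 days (144 left).
Jun has 30 days (114 left).
Jul has 31 days (83 left).
Aug has 31 days (52 left).
Sep has 30 days (22 left).
22 days into Oct → Oct 22, 2024.

Oct 22, 2024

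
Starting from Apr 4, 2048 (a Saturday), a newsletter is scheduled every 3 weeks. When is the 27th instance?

The 27th occurrence is 26 intervals after the first: 26 × 21 = 546 days after Apr 4, 2048.
Apr has 30 days — 26 days to the end of Apr leaves 520.
From end of Apr to end of 2048 is 245 days (275 left).
Jan has 31 days (244 left).
Feb has 28 days (216 left).
Mar has 31 days (185 left).
Apr has 30 days (155 left).
May has 31 days (124 left).
Jun has 30 days (94 left).
Jul has 31 days (63 left).
Aug has 31 days (32 left).
Sep has 30 days (2 left).
2 days into Oct → Oct 2, 2049.

Oct 2, 2049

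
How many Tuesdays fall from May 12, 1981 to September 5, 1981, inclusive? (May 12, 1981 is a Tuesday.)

May 12, 1981 is a Tuesday; the first Tuesday on or after it is May 12, 1981.
From May 12, 1981 to September 5, 1981: 19 + 30 + 31 + 31 + 5 = 116 days (rest of May, June, July, August, September).
116 ÷ 7 = 16 full weeks with remainder 4, so 16 more Tuesdays after the first → 17.

17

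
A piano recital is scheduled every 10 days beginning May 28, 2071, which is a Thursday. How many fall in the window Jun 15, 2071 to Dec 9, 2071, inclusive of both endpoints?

Occurrences land 10·i days after May 28, 2071 for i = 0, 1, 2, …
Jun 15, 2071 is 18 days after the start; 18 ÷ 10 = 1 remainder 8; since the remainder is 8, round up to i = 2. First occurrence in the window: #3 on Jun 17, 2071 (2×10 = 20 days in).
Dec 9, 2071 is 195 days after the start; 195 ÷ 10 = 19 remainder 5. Last occurrence in the window: #20 on Dec 4, 2071.
Occurrences #3 through #20: 18 in total.

18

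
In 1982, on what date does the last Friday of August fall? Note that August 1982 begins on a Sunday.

August 27, 1982

August 1982 begins on a Sunday, so the first Friday is August 6 (5 days later).
August 1982 has 31 days. Adding weeks: 6, 13, 20, 27 — the last one ≤ 31 is the 27th.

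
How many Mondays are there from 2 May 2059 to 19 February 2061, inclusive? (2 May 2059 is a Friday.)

94

2 May 2059 is a Friday; the first Monday on or after it is 5 May 2059 (3 days later).
From 5 May 2059 to 19 February 2061: 240 + 366 + 50 = 656 days (rest of 2059, 2060, to 19 February 2061 in 2061).
656 ÷ 7 = 93 full weeks with remainder 5, so 93 more Mondays after the first → 94.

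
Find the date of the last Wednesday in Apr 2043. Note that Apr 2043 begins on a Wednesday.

Apr 2043 begins on a Wednesday, so the first Wednesday is Apr 1.
Apr 2043 has 30 days. Adding weeks: 1, 8, 15, 22, 29 — the last one ≤ 30 is the 29th.

Apr 29, 2043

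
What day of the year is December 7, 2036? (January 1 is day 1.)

Days in months before December: 31 + 29 + 31 + 30 + 31 + 30 + 31 + 31 + 30 + 31 + 30 = 335.
Plus 7 days into December → day 342.

342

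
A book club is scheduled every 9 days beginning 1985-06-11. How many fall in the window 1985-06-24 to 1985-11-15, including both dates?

Occurrences land 9·i days after 1985-06-11 for i = 0, 1, 2, …
1985-06-24 is 13 days after the start; 13 ÷ 9 = 1 remainder 4; since the remainder is 4, round up to i = 2. First occurrence in the window: #3 on 1985-06-29 (2×9 = 18 days in).
1985-11-15 is 157 days after the start; 157 ÷ 9 = 17 remainder 4. Last occurrence in the window: #18 on 1985-11-11.
Occurrences #3 through #18: 16 in total.

16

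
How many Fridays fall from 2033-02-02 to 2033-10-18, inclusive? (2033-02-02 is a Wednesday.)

37

2033-02-02 is a Wednesday; the first Friday on or after it is 2033-02-04 (2 days later).
From 2033-02-04 to 2033-10-18: 24 + 31 + 30 + 31 + 30 + 31 + 31 + 30 + 18 = 256 days (rest of February, March, April, May, June, July, August, September, October).
256 ÷ 7 = 36 full weeks with remainder 4, so 36 more Fridays after the first → 37.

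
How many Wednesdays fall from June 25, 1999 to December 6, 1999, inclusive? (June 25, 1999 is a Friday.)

23

June 25, 1999 is a Friday; the first Wednesday on or after it is June 30, 1999 (5 days later).
From June 30, 1999 to December 6, 1999: 0 + 31 + 31 + 30 + 31 + 30 + 6 = 159 days (rest of June, July, August, September, October, November, December).
159 ÷ 7 = 22 full weeks with remainder 5, so 22 more Wednesdays after the first → 23.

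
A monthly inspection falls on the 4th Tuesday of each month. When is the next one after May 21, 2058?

May 2058 starts on a Wednesday; its first Tuesday is the 7th, so the 4th Tuesday is the 28th — May 28, 2058.
May 28, 2058 is after May 21, 2058, so that is the next one.

May 28, 2058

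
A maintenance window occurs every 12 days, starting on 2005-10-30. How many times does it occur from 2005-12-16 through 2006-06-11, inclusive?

Occurrences land 12·i days after 2005-10-30 for i = 0, 1, 2, …
2005-12-16 is 47 days after the start; 47 ÷ 12 = 3 remainder 11; since the remainder is 11, round up to i = 4. First occurrence in the window: #5 on 2005-12-17 (4×12 = 48 days in).
2006-06-11 is 224 days after the start; 224 ÷ 12 = 18 remainder 8. Last occurrence in the window: #19 on 2006-06-03.
Occurrences #5 through #19: 15 in total.

15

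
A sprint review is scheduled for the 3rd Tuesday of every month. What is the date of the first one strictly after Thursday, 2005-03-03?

2005-03-15

March 2005 starts on a Tuesday; its first Tuesday is the 1st, so the 3rd Tuesday is the 15th — 2005-03-15.
2005-03-15 is after 2005-03-03, so that is the next one.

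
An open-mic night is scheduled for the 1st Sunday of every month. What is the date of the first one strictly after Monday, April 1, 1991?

April 1991 starts on a Monday, so its 1st Sunday is April 7, 1991 (6 days in).
April 7, 1991 is after April 1, 1991, so that is the next one.

April 7, 1991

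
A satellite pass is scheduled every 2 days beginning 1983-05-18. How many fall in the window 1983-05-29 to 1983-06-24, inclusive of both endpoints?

13

Occurrences land 2·i days after 1983-05-18 for i = 0, 1, 2, …
1983-05-29 is 11 days after the start; 11 ÷ 2 = 5 remainder 1; since the remainder is 1, round up to i = 6. First occurrence in the window: #7 on 1983-05-30 (6×2 = 12 days in).
1983-06-24 is 37 days after the start; 37 ÷ 2 = 18 remainder 1. Last occurrence in the window: #19 on 1983-06-23.
Occurrences #7 through #19: 13 in total.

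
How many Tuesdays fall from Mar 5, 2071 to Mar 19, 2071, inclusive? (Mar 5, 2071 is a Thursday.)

2

Mar 5, 2071 is a Thursday; the first Tuesday on or after it is Mar 10, 2071 (5 days later).
From Mar 10, 2071 to Mar 19, 2071 is 19 − 10 = 9 days.
9 ÷ 7 = 1 full weeks with remainder 2, so 1 more Tuesdays after the first → 2.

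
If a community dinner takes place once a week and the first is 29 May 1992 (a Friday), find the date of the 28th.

The 28th occurrence is 27 intervals after the first: 27 × 7 = 189 days after 29 May 1992.
May has 31 days — 2 days to the end of May leaves 187.
June has 30 days (157 left).
July has 31 days (126 left).
August has 31 days (95 left).
September has 30 days (65 left).
October has 31 days (34 left).
November has 30 days (4 left).
4 days into December → 4 December 1992.

4 December 1992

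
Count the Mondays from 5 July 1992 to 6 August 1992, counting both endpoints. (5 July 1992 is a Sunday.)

5

5 July 1992 is a Sunday; the first Monday on or after it is 6 July 1992 (1 day later).
From 6 July 1992 to 6 August 1992: 25 + 6 = 31 days (rest of July, August).
31 ÷ 7 = 4 full weeks with remainder 3, so 4 more Mondays after the first → 5.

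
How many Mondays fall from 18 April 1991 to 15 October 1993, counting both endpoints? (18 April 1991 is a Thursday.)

18 April 1991 is a Thursday; the first Monday on or after it is 22 April 1991 (4 days later).
From 22 April 1991 to 15 October 1993: 253 + 366 + 288 = 907 days (rest of 1991, 1992, to 15 October 1993 in 1993).
907 ÷ 7 = 129 full weeks with remainder 4, so 129 more Mondays after the first → 130.

130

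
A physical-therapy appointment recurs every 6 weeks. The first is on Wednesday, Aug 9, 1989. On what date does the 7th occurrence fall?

Apr 18, 1990

The 7th occurrence is 6 intervals after the first: 6 × 42 = 252 days after Aug 9, 1989.
Aug has 31 days — 22 days to the end of Aug leaves 230.
Sep has 30 days (200 left).
Oct has 31 days (169 left).
Nov has 30 days (139 left).
Dec has 31 days (108 left).
Jan has 31 days (77 left).
Feb has 28 days (49 left).
Mar has 31 days (18 left).
18 days into Apr → Apr 18, 1990.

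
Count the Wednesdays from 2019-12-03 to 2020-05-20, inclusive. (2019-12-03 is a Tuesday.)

25

2019-12-03 is a Tuesday; the first Wednesday on or after it is 2019-12-04 (1 day later).
From 2019-12-04 to 2020-05-20: 27 + 31 + 29 + 31 + 30 + 20 = 168 days (rest of December, January, February, March, April, May).
168 ÷ 7 = 24 full weeks with remainder 0, so 24 more Wednesdays after the first → 25.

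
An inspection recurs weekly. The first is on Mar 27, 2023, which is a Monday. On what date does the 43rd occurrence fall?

The 43rd occurrence is 42 intervals after the first: 42 × 7 = 294 days after Mar 27, 2023.
Mar has 31 days — 4 days to the end of Mar leaves 290.
Apr has 30 days (260 left).
May has 31 days (229 left).
Jun has 30 days (199 left).
Jul has 31 days (168 left).
Aug has 31 days (137 left).
Sep has 30 days (107 left).
Oct has 31 days (76 left).
Nov has 30 days (46 left).
Dec has 31 days (15 left).
15 days into Jan → Jan 15, 2024.

Jan 15, 2024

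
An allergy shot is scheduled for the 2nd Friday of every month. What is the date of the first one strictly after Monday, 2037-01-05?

2037-01-09

January 2037 starts on a Thursday; its first Friday is the 2nd, so the 2nd Friday is the 9th — 2037-01-09.
2037-01-09 is after 2037-01-05, so that is the next one.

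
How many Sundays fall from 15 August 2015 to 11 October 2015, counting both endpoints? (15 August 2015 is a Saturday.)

9

15 August 2015 is a Saturday; the first Sunday on or after it is 16 August 2015 (1 day later).
From 16 August 2015 to 11 October 2015: 15 + 30 + 11 = 56 days (rest of August, September, October).
56 ÷ 7 = 8 full weeks with remainder 0, so 8 more Sundays after the first → 9.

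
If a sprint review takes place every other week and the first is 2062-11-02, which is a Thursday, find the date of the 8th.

The 8th occurrence is 7 intervals after the first: 7 × 14 = 98 days after 2062-11-02.
November has 30 days — 28 days to the end of November leaves 70.
December has 31 days (39 left).
January has 31 days (8 left).
8 days into February → 2063-02-08.

2063-02-08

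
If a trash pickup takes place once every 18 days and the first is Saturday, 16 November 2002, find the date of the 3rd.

22 December 2002

The 3rd occurrence is 2 intervals after the first: 2 × 18 = 36 days after 16 November 2002.
November has 30 days — 14 days to the end of November leaves 22.
22 days into December → 22 December 2002.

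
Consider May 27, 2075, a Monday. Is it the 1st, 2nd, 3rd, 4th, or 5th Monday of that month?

4th

Day 27 falls in week ⌈27/7⌉ of the month.
Days 1–7 hold the 1st Monday, 8–14 the 2nd, 15–21 the 3rd, 22–28 the 4th, 29–31 the 5th.
27 is in the range for the 4th.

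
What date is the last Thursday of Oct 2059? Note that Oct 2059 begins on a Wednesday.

Oct 2059 begins on a Wednesday, so the first Thursday is Oct 2 (1 day later).
Oct 2059 has 31 days. Adding weeks: 2, 9, 16, 23, 30 — the last one ≤ 31 is the 30th.

Oct 30, 2059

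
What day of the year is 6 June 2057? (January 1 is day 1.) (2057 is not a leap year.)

157

Days in months before June: 31 + 28 + 31 + 30 + 31 = 151.
Plus 6 days into June → day 157.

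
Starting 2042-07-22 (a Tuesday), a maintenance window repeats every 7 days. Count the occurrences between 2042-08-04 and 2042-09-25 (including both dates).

8

Occurrences land 7·i days after 2042-07-22 for i = 0, 1, 2, …
2042-08-04 is 13 days after the start; 13 ÷ 7 = 1 remainder 6; since the remainder is 6, round up to i = 2. First occurrence in the window: #3 on 2042-08-05 (2×7 = 14 days in).
2042-09-25 is 65 days after the start; 65 ÷ 7 = 9 remainder 2. Last occurrence in the window: #10 on 2042-09-23.
Occurrences #3 through #10: 8 in total.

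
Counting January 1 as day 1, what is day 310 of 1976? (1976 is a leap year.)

Nov 5, 1976

Jan has 31 days (310 − 31 = 279 remain).
Feb has 29 days (279 − 29 = 250 remain).
Mar has 31 days (250 − 31 = 219 remain).
Apr has 30 days (219 − 30 = 189 remain).
May has 31 days (189 − 31 = 158 remain).
Jun has 30 days (158 − 30 = 128 remain).
Jul has 31 days (128 − 31 = 97 remain).
Aug has 31 days (97 − 31 = 66 remain).
Sep has 30 days (66 − 30 = 36 remain).
Oct has 31 days (36 − 31 = 5 remain).
5 into Nov → Nov 5.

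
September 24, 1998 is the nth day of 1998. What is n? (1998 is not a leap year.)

Days in months before September: 31 + 28 + 31 + 30 + 31 + 30 + 31 + 31 = 243.
Plus 24 days into September → day 267.

267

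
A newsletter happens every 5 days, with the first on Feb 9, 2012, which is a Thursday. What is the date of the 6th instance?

The 6th occurrence is 5 intervals after the first: 5 × 5 = 25 days after Feb 9, 2012.
Feb has 29 days — 20 days to the end of Feb leaves 5.
5 days into Mar → Mar 5, 2012.

Mar 5, 2012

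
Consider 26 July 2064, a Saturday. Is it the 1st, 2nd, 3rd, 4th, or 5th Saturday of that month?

4th

Day 26 falls in week ⌈26/7⌉ of the month.
Days 1–7 hold the 1st Saturday, 8–14 the 2nd, 15–21 the 3rd, 22–28 the 4th, 29–31 the 5th.
26 is in the range for the 4th.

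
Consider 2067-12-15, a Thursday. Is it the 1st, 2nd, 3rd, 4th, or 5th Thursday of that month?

3rd

Day 15 falls in week ⌈15/7⌉ of the month.
Days 1–7 hold the 1st Thursday, 8–14 the 2nd, 15–21 the 3rd, 22–28 the 4th, 29–31 the 5th.
15 is in the range for the 3rd.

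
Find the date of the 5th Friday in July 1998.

The first Friday of July 1998 is July 3.
The 5th Friday is 4 weeks later: 3 + 28 = 31.

1998-07-31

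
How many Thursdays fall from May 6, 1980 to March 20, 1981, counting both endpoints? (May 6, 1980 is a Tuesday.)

May 6, 1980 is a Tuesday; the first Thursday on or after it is May 8, 1980 (2 days later).
From May 8, 1980 to March 20, 1981: 23 + 30 + 31 + 31 + 30 + 31 + 30 + 31 + 31 + 28 + 20 = 316 days (rest of May, June, July, August, September, October, November, December, January, February, March).
316 ÷ 7 = 45 full weeks with remainder 1, so 45 more Thursdays after the first → 46.

46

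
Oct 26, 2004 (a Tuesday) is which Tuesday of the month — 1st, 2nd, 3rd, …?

4th

Day 26 falls in week ⌈26/7⌉ of the month.
Days 1–7 hold the 1st Tuesday, 8–14 the 2nd, 15–21 the 3rd, 22–28 the 4th, 29–31 the 5th.
26 is in the range for the 4th.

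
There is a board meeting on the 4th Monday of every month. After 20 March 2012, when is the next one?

March 2012 starts on a Thursday; its first Monday is the 5th, so the 4th Monday is the 26th — 26 March 2012.
26 March 2012 is after 20 March 2012, so that is the next one.

26 March 2012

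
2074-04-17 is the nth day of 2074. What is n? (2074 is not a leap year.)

107

Days in months before April: 31 + 28 + 31 = 90.
Plus 17 days into April → day 107.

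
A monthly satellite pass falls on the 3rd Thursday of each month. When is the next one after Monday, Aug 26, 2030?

Sep 19, 2030

Aug 2030 starts on a Thursday; its first Thursday is the 1st, so the 3rd Thursday is the 15th — Aug 15, 2030.
That is not after Aug 26, 2030, so look at Sep 2030.
Sep 2030 starts on a Sunday; its first Thursday is the 5th, so the 3rd Thursday is the 19th — Sep 19, 2030.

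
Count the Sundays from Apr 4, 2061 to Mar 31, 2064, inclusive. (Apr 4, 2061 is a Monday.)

Apr 4, 2061 is a Monday; the first Sunday on or after it is Apr 10, 2061 (6 days later).
From Apr 10, 2061 to Mar 31, 2064: 265 + 365 + 365 + 91 = 1086 days (rest of 2061, 2062, 2063, to Mar 31, 2064 in 2064).
1086 ÷ 7 = 155 full weeks with remainder 1, so 155 more Sundays after the first → 156.

156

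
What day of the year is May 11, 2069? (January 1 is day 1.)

Days in months before May: 31 + 28 + 31 + 30 = 120.
Plus 11 days into May → day 131.

131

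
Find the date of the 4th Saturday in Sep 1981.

Sep 1981 begins on a Tuesday, so the first Saturday is Sep 5 (4 days later).
The 4th Saturday is 3 weeks later: 5 + 21 = 26.

Sep 26, 1981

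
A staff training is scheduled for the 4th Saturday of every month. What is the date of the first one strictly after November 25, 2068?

November 2068 starts on a Thursday; its first Saturday is the 3rd, so the 4th Saturday is the 24th — November 24, 2068.
That is not after November 25, 2068, so look at December 2068.
December 2068 starts on a Saturday; its first Saturday is the 1st, so the 4th Saturday is the 22nd — December 22, 2068.

December 22, 2068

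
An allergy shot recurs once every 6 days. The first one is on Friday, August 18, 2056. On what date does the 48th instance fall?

May 27, 2057

The 48th occurrence is 47 intervals after the first: 47 × 6 = 282 days after August 18, 2056.
August has 31 days — 13 days to the end of August leaves 269.
September has 30 days (239 left).
October has 31 days (208 left).
November has 30 days (178 left).
December has 31 days (147 left).
January has 31 days (116 left).
February has 28 days (88 left).
March has 31 days (57 left).
April has 30 days (27 left).
27 days into May → May 27, 2057.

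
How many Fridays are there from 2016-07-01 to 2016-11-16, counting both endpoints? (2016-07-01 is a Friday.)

20

2016-07-01 is a Friday; the first Friday on or after it is 2016-07-01.
From 2016-07-01 to 2016-11-16: 30 + 31 + 30 + 31 + 16 = 138 days (rest of July, August, September, October, November).
138 ÷ 7 = 19 full weeks with remainder 5, so 19 more Fridays after the first → 20.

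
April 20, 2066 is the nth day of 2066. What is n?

110

Days in months before April: 31 + 28 + 31 = 90.
Plus 20 days into April → day 110.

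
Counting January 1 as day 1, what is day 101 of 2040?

January has 31 days (101 − 31 = 70 remain).
February has 29 days (70 − 29 = 41 remain).
March has 31 days (41 − 31 = 10 remain).
10 into April → April 10.

10 April 2040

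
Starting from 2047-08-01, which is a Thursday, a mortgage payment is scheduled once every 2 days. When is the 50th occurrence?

2047-11-07

The 50th occurrence is 49 intervals after the first: 49 × 2 = 98 days after 2047-08-01.
August has 31 days — 30 days to the end of August leaves 68.
September has 30 days (38 left).
October has 31 days (7 left).
7 days into November → 2047-11-07.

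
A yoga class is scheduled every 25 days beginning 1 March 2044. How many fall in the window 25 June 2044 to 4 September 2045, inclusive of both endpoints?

18

Occurrences land 25·i days after 1 March 2044 for i = 0, 1, 2, …
25 June 2044 is 116 days after the start; 116 ÷ 25 = 4 remainder 16; since the remainder is 16, round up to i = 5. First occurrence in the window: #6 on 4 July 2044 (5×25 = 125 days in).
4 September 2045 is 552 days after the start; 552 ÷ 25 = 22 remainder 2. Last occurrence in the window: #23 on 2 September 2045.
Occurrences #6 through #23: 18 in total.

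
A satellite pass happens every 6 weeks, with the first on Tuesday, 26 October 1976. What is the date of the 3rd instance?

18 January 1977

The 3rd occurrence is 2 intervals after the first: 2 × 42 = 84 days after 26 October 1976.
October has 31 days — 5 days to the end of October leaves 79.
November has 30 days (49 left).
December has 31 days (18 left).
18 days into January → 18 January 1977.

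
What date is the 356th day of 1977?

Jan has 31 days (356 − 31 = 325 remain).
Feb has 28 days (325 − 28 = 297 remain).
Mar has 31 days (297 − 31 = 266 remain).
Apr has 30 days (266 − 30 = 236 remain).
May has 31 days (236 − 31 = 205 remain).
Jun has 30 days (205 − 30 = 175 remain).
Jul has 31 days (175 − 31 = 144 remain).
Aug has 31 days (144 − 31 = 113 remain).
Sep has 30 days (113 − 30 = 83 remain).
Oct has 31 days (83 − 31 = 52 remain).
Nov has 30 days (52 − 30 = 22 remain).
22 into Dec → Dec 22.

Dec 22, 1977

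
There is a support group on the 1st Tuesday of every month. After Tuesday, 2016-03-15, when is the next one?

March 2016 starts on a Tuesday, so its 1st Tuesday is 2016-03-01.
That is not after 2016-03-15, so look at April 2016.
April 2016 starts on a Friday, so its 1st Tuesday is 2016-04-05 (4 days in).

2016-04-05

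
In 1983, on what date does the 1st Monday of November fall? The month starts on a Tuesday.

1983-11-07

November 1983 begins on a Tuesday, so the first Monday is November 7 (6 days later).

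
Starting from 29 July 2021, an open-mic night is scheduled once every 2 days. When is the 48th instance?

31 October 2021

The 48th occurrence is 47 intervals after the first: 47 × 2 = 94 days after 29 July 2021.
July has 31 days — 2 days to the end of July leaves 92.
August has 31 days (61 left).
September has 30 days (31 left).
31 days into October → 31 October 2021.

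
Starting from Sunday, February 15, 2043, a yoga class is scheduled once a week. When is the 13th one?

The 13th occurrence is 12 intervals after the first: 12 × 7 = 84 days after February 15, 2043.
February has 28 days — 13 days to the end of February leaves 71.
March has 31 days (40 left).
April has 30 days (10 left).
10 days into May → May 10, 2043.

May 10, 2043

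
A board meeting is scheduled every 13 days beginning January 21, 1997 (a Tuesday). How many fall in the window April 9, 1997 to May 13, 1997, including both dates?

Occurrences land 13·i days after January 21, 1997 for i = 0, 1, 2, …
April 9, 1997 is 78 days after the start; 78 ÷ 13 = 6 remainder 0. First occurrence in the window: #7 on April 9, 1997 (6×13 = 78 days in).
May 13, 1997 is 112 days after the start; 112 ÷ 13 = 8 remainder 8. Last occurrence in the window: #9 on May 5, 1997.
Occurrences #7 through #9: 3 in total.

3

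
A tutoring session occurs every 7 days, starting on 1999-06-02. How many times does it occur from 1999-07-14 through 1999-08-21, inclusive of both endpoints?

Occurrences land 7·i days after 1999-06-02 for i = 0, 1, 2, …
1999-07-14 is 42 days after the start; 42 ÷ 7 = 6 remainder 0. First occurrence in the window: #7 on 1999-07-14 (6×7 = 42 days in).
1999-08-21 is 80 days after the start; 80 ÷ 7 = 11 remainder 3. Last occurrence in the window: #12 on 1999-08-18.
Occurrences #7 through #12: 6 in total.

6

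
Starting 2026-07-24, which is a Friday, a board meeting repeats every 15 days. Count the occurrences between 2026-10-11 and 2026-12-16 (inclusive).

4

Occurrences land 15·i days after 2026-07-24 for i = 0, 1, 2, …
2026-10-11 is 79 days after the start; 79 ÷ 15 = 5 remainder 4; since the remainder is 4, round up to i = 6. First occurrence in the window: #7 on 2026-10-22 (6×15 = 90 days in).
2026-12-16 is 145 days after the start; 145 ÷ 15 = 9 remainder 10. Last occurrence in the window: #10 on 2026-12-06.
Occurrences #7 through #10: 4 in total.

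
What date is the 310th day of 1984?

Nov 5, 1984

Jan has 31 days (310 − 31 = 279 remain).
Feb has 29 days (279 − 29 = 250 remain).
Mar has 31 days (250 − 31 = 219 remain).
Apr has 30 days (219 − 30 = 189 remain).
May has 31 days (189 − 31 = 158 remain).
Jun has 30 days (158 − 30 = 128 remain).
Jul has 31 days (128 − 31 = 97 remain).
Aug has 31 days (97 − 31 = 66 remain).
Sep has 30 days (66 − 30 = 36 remain).
Oct has 31 days (36 − 31 = 5 remain).
5 into Nov → Nov 5.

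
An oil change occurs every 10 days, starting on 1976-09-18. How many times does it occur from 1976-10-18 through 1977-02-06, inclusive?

12

Occurrences land 10·i days after 1976-09-18 for i = 0, 1, 2, …
1976-10-18 is 30 days after the start; 30 ÷ 10 = 3 remainder 0. First occurrence in the window: #4 on 1976-10-18 (3×10 = 30 days in).
1977-02-06 is 141 days after the start; 141 ÷ 10 = 14 remainder 1. Last occurrence in the window: #15 on 1977-02-05.
Occurrences #4 through #15: 12 in total.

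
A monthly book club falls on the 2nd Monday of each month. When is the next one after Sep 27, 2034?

Sep 2034 starts on a Friday; its first Monday is the 4th, so the 2nd Monday is the 11th — Sep 11, 2034.
That is not after Sep 27, 2034, so look at Oct 2034.
Oct 2034 starts on a Sunday; its first Monday is the 2nd, so the 2nd Monday is the 9th — Oct 9, 2034.

Oct 9, 2034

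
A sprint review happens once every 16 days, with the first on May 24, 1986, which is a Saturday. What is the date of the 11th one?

October 31, 1986

The 11th occurrence is 10 intervals after the first: 10 × 16 = 160 days after May 24, 1986.
May has 31 days — 7 days to the end of May leaves 153.
June has 30 days (123 left).
July has 31 days (92 left).
August has 31 days (61 left).
September has 30 days (31 left).
31 days into October → October 31, 1986.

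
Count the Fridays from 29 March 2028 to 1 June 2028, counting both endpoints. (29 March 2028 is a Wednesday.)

9

29 March 2028 is a Wednesday; the first Friday on or after it is 31 March 2028 (2 days later).
From 31 March 2028 to 1 June 2028: 0 + 30 + 31 + 1 = 62 days (rest of March, April, May, June).
62 ÷ 7 = 8 full weeks with remainder 6, so 8 more Fridays after the first → 9.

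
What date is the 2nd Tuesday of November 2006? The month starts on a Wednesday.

November 14, 2006

November 2006 begins on a Wednesday, so the first Tuesday is November 7 (6 days later).
The 2nd Tuesday is 1 weeks later: 7 + 7 = 14.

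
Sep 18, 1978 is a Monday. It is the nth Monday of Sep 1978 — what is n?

3rd

Day 18 falls in week ⌈18/7⌉ of the month.
Days 1–7 hold the 1st Monday, 8–14 the 2nd, 15–21 the 3rd, 22–28 the 4th, 29–31 the 5th.
18 is in the range for the 3rd.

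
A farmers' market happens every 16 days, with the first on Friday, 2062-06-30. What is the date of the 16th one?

2063-02-25

The 16th occurrence is 15 intervals after the first: 15 × 16 = 240 days after 2062-06-30.
June has 30 days — 0 days to the end of June leaves 240.
July has 31 days (209 left).
August has 31 days (178 left).
September has 30 days (148 left).
October has 31 days (117 left).
November has 30 days (87 left).
December has 31 days (56 left).
January has 31 days (25 left).
25 days into February → 2063-02-25.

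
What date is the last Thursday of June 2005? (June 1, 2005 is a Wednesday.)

2005-06-30

June 2005 begins on a Wednesday, so the first Thursday is June 2 (1 day later).
June 2005 has 30 days. Adding weeks: 2, 9, 16, 23, 30 — the last one ≤ 30 is the 30th.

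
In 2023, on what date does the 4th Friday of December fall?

December 2023 begins on a Friday, so the first Friday is December 1.
The 4th Friday is 3 weeks later: 1 + 21 = 22.

December 22, 2023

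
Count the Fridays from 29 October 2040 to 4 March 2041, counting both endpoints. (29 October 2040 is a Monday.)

29 October 2040 is a Monday; the first Friday on or after it is 2 November 2040 (4 days later).
From 2 November 2040 to 4 March 2041: 28 + 31 + 31 + 28 + 4 = 122 days (rest of November, December, January, February, March).
122 ÷ 7 = 17 full weeks with remainder 3, so 17 more Fridays after the first → 18.

18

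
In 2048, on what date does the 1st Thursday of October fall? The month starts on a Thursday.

October 2048 begins on a Thursday, so the first Thursday is October 1.

1 October 2048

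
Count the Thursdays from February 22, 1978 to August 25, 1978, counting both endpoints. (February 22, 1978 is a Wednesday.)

February 22, 1978 is a Wednesday; the first Thursday on or after it is February 23, 1978 (1 day later).
From February 23, 1978 to August 25, 1978: 5 + 31 + 30 + 31 + 30 + 31 + 25 = 183 days (rest of February, March, April, May, June, July, August).
183 ÷ 7 = 26 full weeks with remainder 1, so 26 more Thursdays after the first → 27.

27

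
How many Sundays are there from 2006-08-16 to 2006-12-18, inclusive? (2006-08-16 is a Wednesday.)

18

2006-08-16 is a Wednesday; the first Sunday on or after it is 2006-08-20 (4 days later).
From 2006-08-20 to 2006-12-18: 11 + 30 + 31 + 30 + 18 = 120 days (rest of August, September, October, November, December).
120 ÷ 7 = 17 full weeks with remainder 1, so 17 more Sundays after the first → 18.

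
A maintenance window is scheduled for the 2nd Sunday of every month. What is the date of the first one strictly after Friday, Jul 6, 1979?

Jul 8, 1979

Jul 1979 starts on a Sunday; its first Sunday is the 1st, so the 2nd Sunday is the 8th — Jul 8, 1979.
Jul 8, 1979 is after Jul 6, 1979, so that is the next one.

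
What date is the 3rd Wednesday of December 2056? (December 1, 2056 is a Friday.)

20 December 2056

December 2056 begins on a Friday, so the first Wednesday is December 6 (5 days later).
The 3rd Wednesday is 2 weeks later: 6 + 14 = 20.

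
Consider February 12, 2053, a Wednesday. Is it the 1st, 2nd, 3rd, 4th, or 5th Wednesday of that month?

2nd

Day 12 falls in week ⌈12/7⌉ of the month.
Days 1–7 hold the 1st Wednesday, 8–14 the 2nd, 15–21 the 3rd, 22–28 the 4th, 29–31 the 5th.
12 is in the range for the 2nd.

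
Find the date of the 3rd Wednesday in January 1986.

The first Wednesday of January 1986 is January 1.
The 3rd Wednesday is 2 weeks later: 1 + 14 = 15.

January 15, 1986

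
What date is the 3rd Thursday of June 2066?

June 17, 2066

The first Thursday of June 2066 is June 3.
The 3rd Thursday is 2 weeks later: 3 + 14 = 17.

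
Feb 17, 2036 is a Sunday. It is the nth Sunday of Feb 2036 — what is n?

3rd

Day 17 falls in week ⌈17/7⌉ of the month.
Days 1–7 hold the 1st Sunday, 8–14 the 2nd, 15–21 the 3rd, 22–28 the 4th, 29–31 the 5th.
17 is in the range for the 3rd.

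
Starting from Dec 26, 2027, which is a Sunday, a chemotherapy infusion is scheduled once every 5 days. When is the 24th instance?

Apr 19, 2028

The 24th occurrence is 23 intervals after the first: 23 × 5 = 115 days after Dec 26, 2027.
Dec has 31 days — 5 days to the end of Dec leaves 110.
Jan has 31 days (79 left).
Feb has 29 days (50 left).
Mar has 31 days (19 left).
19 days into Apr → Apr 19, 2028.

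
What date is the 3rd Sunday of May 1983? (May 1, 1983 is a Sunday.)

May 1983 begins on a Sunday, so the first Sunday is May 1.
The 3rd Sunday is 2 weeks later: 1 + 14 = 15.

1983-05-15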